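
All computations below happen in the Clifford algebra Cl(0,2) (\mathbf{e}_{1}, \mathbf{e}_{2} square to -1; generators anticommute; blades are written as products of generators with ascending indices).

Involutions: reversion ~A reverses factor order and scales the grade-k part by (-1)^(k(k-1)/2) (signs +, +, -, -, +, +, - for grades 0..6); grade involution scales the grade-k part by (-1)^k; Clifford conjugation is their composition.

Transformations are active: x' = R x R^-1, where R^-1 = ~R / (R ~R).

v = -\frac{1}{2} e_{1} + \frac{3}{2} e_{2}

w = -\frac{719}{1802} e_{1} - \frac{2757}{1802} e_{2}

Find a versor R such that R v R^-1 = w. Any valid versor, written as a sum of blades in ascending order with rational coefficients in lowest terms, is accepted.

Construction: equal norms (both -\frac{5}{2}) license R = v + w = -\frac{810}{901} e_{1} - \frac{27}{901} e_{2} — nothing changes along that direction, while (v - w)/2 changes sign, so v maps onto w.
Answer: -\frac{810}{901} e_{1} - \frac{27}{901} e_{2}


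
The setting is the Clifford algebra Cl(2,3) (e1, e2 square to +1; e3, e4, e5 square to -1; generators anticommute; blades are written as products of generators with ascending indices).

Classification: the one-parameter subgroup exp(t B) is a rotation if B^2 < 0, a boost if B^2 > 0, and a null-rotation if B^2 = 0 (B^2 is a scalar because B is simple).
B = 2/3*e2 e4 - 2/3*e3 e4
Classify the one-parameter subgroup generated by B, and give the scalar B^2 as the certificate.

B^2 term by term: the squares give (2/3)^2*(e2 e4)^2 + (-2/3)^2*(e3 e4)^2 = 4/9*(+1) + 4/9*(-1) = 0 (each basis 2-blade squares to minus the product of its generators' squares); cross terms between blades sharing an index anticommute and cancel. So B^2 = 0.
Answer: null-rotation, certificate B^2 = 0. B^2 = 0 is basis-independent, so its sign is the whole story.


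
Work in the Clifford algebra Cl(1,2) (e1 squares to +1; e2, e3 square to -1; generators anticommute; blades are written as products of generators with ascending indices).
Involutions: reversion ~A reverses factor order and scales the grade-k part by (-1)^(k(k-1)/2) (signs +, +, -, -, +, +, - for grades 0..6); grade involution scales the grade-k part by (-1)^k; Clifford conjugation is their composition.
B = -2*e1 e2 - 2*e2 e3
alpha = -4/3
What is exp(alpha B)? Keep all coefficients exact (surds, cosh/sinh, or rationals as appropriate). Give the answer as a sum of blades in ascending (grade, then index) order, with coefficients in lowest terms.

B^2 term by term: the squares give (-2)^2*(e1 e2)^2 + (-2)^2*(e2 e3)^2 = 4*(+1) + 4*(-1) = 0 (each basis 2-blade squares to minus the product of its generators' squares); cross terms between blades sharing an index anticommute and cancel. So B^2 = 0.
B^2 = 0, and the exponential is exactly linear here: exp(alpha B) = 1 + alpha B (parabolic case).
Answer: 1 + 8/3*e1 e2 + 8/3*e2 e3


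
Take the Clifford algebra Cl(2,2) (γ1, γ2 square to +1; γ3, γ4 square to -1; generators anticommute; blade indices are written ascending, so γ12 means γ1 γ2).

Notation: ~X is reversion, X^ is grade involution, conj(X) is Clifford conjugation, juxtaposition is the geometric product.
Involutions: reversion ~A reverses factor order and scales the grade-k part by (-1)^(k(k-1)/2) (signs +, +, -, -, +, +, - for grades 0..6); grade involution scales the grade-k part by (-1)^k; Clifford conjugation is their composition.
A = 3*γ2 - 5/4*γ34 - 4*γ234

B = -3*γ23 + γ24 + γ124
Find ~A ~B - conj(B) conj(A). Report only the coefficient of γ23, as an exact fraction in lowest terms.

first term: 13*γ3 + 9*γ4 - 4*γ13 + 3*γ14 + 5/4*γ23 + 15/4*γ24 + 5/4*γ123
second term: 5*γ3 - 15*γ4 + 4*γ13 + 3*γ14 - 5/4*γ23 - 15/4*γ24 + 5/4*γ123
Answer: 5/2


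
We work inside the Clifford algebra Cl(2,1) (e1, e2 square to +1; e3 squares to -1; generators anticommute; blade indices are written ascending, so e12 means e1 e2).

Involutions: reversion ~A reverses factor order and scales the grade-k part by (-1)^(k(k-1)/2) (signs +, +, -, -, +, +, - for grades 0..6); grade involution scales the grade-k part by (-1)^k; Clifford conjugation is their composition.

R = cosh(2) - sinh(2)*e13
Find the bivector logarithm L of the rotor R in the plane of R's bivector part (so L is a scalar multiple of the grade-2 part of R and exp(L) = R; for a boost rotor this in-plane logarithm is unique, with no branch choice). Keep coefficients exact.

The scalar part of R is cosh(2), so cosh pins the rapidity up to sign — the sign comes from the bivector part; dividing that part by sinh of the rapidity yields the plane, and the in-plane L = rapidity * plane is unique because the two sign choices cancel.
Concretely: cosh(rapidity) = cosh(2) gives rapidity = ±2, and since rapidity/sinh(rapidity) is even the sign is immaterial: L = (rapidity/sinh(rapidity)) * <R>_2 = (2/sinh(2)) * <R>_2.
Answer: -2*e13


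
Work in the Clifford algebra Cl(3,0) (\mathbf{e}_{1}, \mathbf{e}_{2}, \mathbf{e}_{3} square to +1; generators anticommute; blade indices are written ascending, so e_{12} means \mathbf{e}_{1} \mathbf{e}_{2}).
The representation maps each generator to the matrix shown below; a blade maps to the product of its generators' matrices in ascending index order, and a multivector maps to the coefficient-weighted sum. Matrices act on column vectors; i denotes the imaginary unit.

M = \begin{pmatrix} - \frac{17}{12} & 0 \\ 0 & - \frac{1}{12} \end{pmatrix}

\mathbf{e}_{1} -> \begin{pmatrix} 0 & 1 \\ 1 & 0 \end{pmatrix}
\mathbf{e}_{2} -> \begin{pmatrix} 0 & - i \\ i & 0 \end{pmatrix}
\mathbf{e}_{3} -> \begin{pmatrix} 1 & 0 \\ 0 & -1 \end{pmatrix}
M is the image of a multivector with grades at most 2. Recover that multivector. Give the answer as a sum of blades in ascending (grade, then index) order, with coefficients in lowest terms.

Method: 1, rho(e_{1}), rho(e_{2}), rho(e_{3}) form a trace-orthogonal basis of the 2x2 complex matrices (tr(X Y) = 2 if X = Y, else 0), so M = m0*1 + m1*rho(e_{1}) + m2*rho(e_{2}) + m3*rho(e_{3}) with m0 = tr(M)/2 = - \frac{3}{4}, m1 = tr(M rho(e_{1}))/2 = 0, m2 = tr(M rho(e_{2}))/2 = 0, m3 = tr(M rho(e_{3}))/2 = - \frac{2}{3}.
Multiplying table entries, the bivector images are rho(e_{12}) = i*rho(e_{3}), rho(e_{13}) = -i*rho(e_{2}), rho(e_{23}) = i*rho(e_{1}); with real blade coefficients the real parts of m0..m3 are the coefficients of 1, e_{1}, e_{2}, e_{3} and the imaginary parts give the bivectors (e_{23}: Im m1, e_{13}: -Im m2, e_{12}: Im m3).
Answer: -\frac{3}{4} - \frac{2}{3} e_{3}


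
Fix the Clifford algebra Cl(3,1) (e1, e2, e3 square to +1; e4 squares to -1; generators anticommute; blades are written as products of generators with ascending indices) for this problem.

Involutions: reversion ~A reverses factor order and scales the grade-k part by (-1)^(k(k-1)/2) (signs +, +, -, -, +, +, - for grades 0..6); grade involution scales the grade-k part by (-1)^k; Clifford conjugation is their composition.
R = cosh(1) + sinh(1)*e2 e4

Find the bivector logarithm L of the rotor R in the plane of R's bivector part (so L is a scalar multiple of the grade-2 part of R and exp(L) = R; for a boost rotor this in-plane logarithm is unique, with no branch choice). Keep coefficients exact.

The scalar part of R is cosh(1), so cosh pins the rapidity up to sign — the sign comes from the bivector part; dividing that part by sinh of the rapidity yields the plane, and the in-plane L = rapidity * plane is unique because the two sign choices cancel.
Concretely: cosh(rapidity) = cosh(1) gives rapidity = ±1, and since rapidity/sinh(rapidity) is even the sign is immaterial: L = (rapidity/sinh(rapidity)) * <R>_2 = (1/sinh(1)) * <R>_2.
Answer: e2 e4


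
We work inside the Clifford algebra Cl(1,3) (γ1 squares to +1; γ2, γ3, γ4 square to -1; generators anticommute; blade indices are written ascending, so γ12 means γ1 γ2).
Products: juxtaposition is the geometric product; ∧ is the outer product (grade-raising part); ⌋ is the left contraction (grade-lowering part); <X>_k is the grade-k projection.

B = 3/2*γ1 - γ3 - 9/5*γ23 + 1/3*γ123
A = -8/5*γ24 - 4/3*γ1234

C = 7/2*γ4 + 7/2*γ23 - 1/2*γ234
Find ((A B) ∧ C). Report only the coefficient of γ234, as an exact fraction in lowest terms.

step 1: -4/9*γ4 - 12/5*γ14 - 72/25*γ34 - 16/15*γ124 + 8/15*γ134 + 2/5*γ234
step 2: -14/9*γ234 - 42/5*γ1234
Answer: -14/9


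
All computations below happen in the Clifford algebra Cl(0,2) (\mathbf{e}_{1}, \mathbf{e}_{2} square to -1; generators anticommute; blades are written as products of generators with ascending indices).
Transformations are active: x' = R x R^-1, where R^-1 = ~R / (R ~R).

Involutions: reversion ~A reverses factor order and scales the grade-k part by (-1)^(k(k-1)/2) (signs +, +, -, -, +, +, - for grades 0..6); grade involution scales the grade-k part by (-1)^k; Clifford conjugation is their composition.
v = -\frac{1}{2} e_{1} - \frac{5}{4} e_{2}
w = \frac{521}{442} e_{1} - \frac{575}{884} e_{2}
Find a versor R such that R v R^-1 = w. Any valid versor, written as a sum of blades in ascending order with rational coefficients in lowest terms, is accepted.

Take R = v + w = \frac{150}{221} e_{1} - \frac{420}{221} e_{2}. Because q(v) = q(w) = -\frac{29}{16}, conjugation by R sends v exactly to w.
Answer: \frac{150}{221} e_{1} - \frac{420}{221} e_{2}


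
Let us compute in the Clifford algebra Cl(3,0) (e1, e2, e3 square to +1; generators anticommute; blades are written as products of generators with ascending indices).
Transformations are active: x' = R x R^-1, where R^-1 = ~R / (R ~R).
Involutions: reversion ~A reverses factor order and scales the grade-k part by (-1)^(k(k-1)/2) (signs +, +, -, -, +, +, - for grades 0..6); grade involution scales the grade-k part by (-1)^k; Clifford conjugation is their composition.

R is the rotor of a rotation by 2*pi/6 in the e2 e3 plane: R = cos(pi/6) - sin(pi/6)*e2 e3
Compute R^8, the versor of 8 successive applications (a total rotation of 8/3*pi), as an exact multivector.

Half-angle bookkeeping: 8 applications in e2 e3 add up to rotor phase 8*pi/6 = 4*pi/3, so R^8 = cos(4*pi/3) - sin(4*pi/3)*e2 e3.
cos(4*pi/3) = -1/2 and sin(4*pi/3) = -sqrt(3)/2, so R^8 = -1/2 + sqrt(3)/2*e2 e3. The net rotation is 2/3*pi (after discarding 1 full turn, each of which contributes a factor -1 to the rotor); the rotor keeps the half-angle phase exactly.
Answer: -1/2 + sqrt(3)/2*e2 e3


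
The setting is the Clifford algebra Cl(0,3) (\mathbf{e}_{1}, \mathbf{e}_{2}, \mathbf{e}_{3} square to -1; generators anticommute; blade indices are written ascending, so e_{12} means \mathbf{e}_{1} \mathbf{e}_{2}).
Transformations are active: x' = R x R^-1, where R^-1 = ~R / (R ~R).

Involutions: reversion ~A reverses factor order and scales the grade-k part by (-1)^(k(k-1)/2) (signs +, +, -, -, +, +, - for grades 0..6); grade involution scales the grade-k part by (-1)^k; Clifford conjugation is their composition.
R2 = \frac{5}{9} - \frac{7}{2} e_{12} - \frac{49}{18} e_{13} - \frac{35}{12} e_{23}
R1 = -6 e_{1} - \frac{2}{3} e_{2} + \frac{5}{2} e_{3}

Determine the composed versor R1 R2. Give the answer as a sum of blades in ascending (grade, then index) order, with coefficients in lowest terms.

Distribute over the terms of R1 (each basis-blade product reordered to ascending indices, repeated generators contracted through their squares):
(-6 e_{1}) R2 = -\frac{10}{3} e_{1} - 21 e_{2} - \frac{49}{3} e_{3} + \frac{35}{2} e_{123}
(-\frac{2}{3} e_{2}) R2 = \frac{7}{3} e_{1} - \frac{10}{27} e_{2} - \frac{35}{18} e_{3} - \frac{49}{27} e_{123}
(\frac{5}{2} e_{3}) R2 = -\frac{245}{36} e_{1} - \frac{175}{24} e_{2} + \frac{25}{18} e_{3} - \frac{35}{4} e_{123}
Summing the partial products and collecting blades:
Answer: -\frac{281}{36} e_{1} - \frac{6191}{216} e_{2} - \frac{152}{9} e_{3} + \frac{749}{108} e_{123}


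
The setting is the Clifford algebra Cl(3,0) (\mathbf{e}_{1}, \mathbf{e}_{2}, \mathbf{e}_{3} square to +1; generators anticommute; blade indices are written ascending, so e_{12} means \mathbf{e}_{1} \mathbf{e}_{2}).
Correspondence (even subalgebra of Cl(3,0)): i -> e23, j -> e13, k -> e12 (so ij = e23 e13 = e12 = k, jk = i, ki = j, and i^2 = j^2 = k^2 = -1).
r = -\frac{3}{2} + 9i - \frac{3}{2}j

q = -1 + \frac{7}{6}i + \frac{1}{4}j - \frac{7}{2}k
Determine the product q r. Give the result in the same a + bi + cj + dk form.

In blades: q = -1 - \frac{7}{2} e_{12} + \frac{1}{4} e_{13} + \frac{7}{6} e_{23}, r = -\frac{3}{2} - \frac{3}{2} e_{13} + 9 e_{23}.
Distribute q over r term by term (generator squares from the signature, products reordered to ascending indices): (-1)*r = \frac{3}{2} + \frac{3}{2} e_{13} - 9 e_{23}; (-\frac{7}{2} e_{12})*r = \frac{21}{4} e_{12} - \frac{63}{2} e_{13} - \frac{21}{4} e_{23}; (\frac{1}{4} e_{13})*r = \frac{3}{8} - \frac{9}{4} e_{12} - \frac{3}{8} e_{13}; (\frac{7}{6} e_{23})*r = -\frac{21}{2} - \frac{7}{4} e_{12} - \frac{7}{4} e_{23}.
Sum: -\frac{69}{8} + \frac{5}{4} e_{12} - \frac{243}{8} e_{13} - 16 e_{23}; translating back through the correspondence:
Answer: -\frac{69}{8} - 16i - \frac{243}{8}j + \frac{5}{4}k


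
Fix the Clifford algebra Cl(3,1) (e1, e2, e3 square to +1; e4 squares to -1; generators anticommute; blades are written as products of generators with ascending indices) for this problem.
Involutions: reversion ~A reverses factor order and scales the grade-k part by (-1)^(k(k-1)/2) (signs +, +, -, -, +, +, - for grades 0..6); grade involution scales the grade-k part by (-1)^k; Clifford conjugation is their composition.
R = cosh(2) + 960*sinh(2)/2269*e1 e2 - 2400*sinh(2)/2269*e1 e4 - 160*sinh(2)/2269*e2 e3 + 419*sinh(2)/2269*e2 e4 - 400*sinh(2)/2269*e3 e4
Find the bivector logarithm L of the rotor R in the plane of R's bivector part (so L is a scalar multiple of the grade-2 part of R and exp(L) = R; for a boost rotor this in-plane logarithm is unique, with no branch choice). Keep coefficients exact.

The scalar part of R is cosh(2), so cosh pins the rapidity up to sign — the sign comes from the bivector part; dividing that part by sinh of the rapidity yields the plane, and the in-plane L = rapidity * plane is unique because the two sign choices cancel.
Concretely: cosh(rapidity) = cosh(2) gives rapidity = ±2, and since rapidity/sinh(rapidity) is even the sign is immaterial: L = (rapidity/sinh(rapidity)) * <R>_2 = (2/sinh(2)) * <R>_2.
Answer: 1920/2269*e1 e2 - 4800/2269*e1 e4 - 320/2269*e2 e3 + 838/2269*e2 e4 - 800/2269*e3 e4


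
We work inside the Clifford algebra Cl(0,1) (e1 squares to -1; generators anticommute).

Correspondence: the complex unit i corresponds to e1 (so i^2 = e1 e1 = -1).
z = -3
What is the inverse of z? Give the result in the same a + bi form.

In blades: z = -3.
With qbar = -3 (scalar fixed, mapped units negated), z qbar = 9 (the sum of squared coefficients), so z^-1 = qbar / (9) = -1/3; translating back:
Answer: -1/3


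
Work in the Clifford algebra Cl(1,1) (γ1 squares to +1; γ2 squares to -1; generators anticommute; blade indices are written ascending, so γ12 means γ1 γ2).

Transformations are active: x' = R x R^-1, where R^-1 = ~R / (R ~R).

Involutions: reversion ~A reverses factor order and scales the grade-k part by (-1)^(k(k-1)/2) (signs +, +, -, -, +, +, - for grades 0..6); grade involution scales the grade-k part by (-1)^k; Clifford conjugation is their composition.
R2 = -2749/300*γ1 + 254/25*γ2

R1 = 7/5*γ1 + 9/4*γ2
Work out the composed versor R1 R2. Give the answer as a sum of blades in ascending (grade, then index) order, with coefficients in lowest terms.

Distribute over the terms of R1 (each basis-blade product reordered to ascending indices, repeated generators contracted through their squares):
(7/5*γ1) R2 = -19243/1500 + 1778/125*γ12
(9/4*γ2) R2 = -1143/50 + 8247/400*γ12
Summing the partial products and collecting blades:
Answer: -53533/1500 + 69683/2000*γ12


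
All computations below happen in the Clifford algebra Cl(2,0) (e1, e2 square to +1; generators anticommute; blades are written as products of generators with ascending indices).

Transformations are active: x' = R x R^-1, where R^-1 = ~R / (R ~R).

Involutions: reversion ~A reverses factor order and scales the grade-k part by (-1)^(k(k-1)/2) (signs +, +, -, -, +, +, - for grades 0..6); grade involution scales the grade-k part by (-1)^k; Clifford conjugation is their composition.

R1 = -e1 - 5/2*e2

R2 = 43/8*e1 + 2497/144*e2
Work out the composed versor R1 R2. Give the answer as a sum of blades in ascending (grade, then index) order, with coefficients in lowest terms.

Distribute over the terms of R1 (each basis-blade product reordered to ascending indices, repeated generators contracted through their squares):
(-e1) R2 = -43/8 - 2497/144*e1 e2
(-5/2*e2) R2 = -12485/288 + 215/16*e1 e2
Summing the partial products and collecting blades:
Answer: -14033/288 - 281/72*e1 e2


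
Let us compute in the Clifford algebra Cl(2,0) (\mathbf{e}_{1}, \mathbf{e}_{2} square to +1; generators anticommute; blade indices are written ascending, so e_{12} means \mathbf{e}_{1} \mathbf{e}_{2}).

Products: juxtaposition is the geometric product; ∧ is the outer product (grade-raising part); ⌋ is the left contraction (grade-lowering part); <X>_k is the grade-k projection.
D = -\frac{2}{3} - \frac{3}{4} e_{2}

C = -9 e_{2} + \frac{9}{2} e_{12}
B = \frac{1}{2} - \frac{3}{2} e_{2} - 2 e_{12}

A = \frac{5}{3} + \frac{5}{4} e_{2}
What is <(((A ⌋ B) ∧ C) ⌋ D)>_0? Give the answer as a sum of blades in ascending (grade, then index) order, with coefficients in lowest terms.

step 1: -\frac{25}{24} + \frac{5}{2} e_{1} - \frac{5}{2} e_{2} - \frac{10}{3} e_{12}
step 2: \frac{75}{8} e_{2} - \frac{435}{16} e_{12}
step 3: -\frac{225}{32}
step 4: -\frac{225}{32}
Answer: -\frac{225}{32}


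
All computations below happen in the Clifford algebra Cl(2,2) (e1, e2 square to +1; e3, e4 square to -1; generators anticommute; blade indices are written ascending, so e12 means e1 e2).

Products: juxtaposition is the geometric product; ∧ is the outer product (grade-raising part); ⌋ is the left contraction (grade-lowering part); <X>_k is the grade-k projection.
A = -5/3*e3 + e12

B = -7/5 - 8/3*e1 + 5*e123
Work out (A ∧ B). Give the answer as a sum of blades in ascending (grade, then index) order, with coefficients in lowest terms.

step 1: 7/3*e3 - 7/5*e12 - 40/9*e13
Answer: 7/3*e3 - 7/5*e12 - 40/9*e13


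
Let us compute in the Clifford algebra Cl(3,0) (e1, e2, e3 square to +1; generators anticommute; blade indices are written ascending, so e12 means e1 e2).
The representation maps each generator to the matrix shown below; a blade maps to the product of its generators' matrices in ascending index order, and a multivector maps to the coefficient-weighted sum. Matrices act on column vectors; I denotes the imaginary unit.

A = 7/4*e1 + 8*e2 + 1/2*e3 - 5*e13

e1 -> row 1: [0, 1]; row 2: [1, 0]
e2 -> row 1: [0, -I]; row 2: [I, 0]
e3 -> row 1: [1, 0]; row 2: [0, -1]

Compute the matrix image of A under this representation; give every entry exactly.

Bivector images (products of the table entries): rho(e13) = rho(e1)rho(e3) = row 1: [0, -1]; row 2: [1, 0].
M = (7/4)*rho(e1) + (8)*rho(e2) + (1/2)*rho(e3) + (-5)*rho(e13), summed entrywise:
Answer: row 1: [1/2, 27/4 - 8*I]; row 2: [-13/4 + 8*I, -1/2]


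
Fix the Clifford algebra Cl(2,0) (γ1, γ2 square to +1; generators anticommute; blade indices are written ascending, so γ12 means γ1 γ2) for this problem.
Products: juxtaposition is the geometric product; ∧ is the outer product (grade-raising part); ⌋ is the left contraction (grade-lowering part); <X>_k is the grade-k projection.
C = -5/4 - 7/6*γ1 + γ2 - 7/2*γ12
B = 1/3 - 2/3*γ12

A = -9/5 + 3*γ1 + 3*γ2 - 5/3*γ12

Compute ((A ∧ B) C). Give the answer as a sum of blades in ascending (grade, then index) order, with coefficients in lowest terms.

step 1: -3/5 + γ1 + γ2 + 29/45*γ12
step 2: 511/180 + 647/180*γ1 - 2483/540*γ2 + 623/180*γ12
Answer: 511/180 + 647/180*γ1 - 2483/540*γ2 + 623/180*γ12


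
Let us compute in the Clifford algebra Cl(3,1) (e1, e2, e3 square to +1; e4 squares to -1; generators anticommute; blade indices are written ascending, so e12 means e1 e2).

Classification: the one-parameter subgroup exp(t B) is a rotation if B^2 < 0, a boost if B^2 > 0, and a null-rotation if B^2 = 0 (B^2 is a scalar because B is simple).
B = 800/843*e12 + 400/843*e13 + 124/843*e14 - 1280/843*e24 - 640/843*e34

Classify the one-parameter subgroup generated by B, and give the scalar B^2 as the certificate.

B^2 term by term: the squares give (800/843)^2*(e12)^2 + (400/843)^2*(e13)^2 + (124/843)^2*(e14)^2 + (-1280/843)^2*(e24)^2 + (-640/843)^2*(e34)^2 = 640000/710649*(-1) + 160000/710649*(-1) + 15376/710649*(+1) + 1638400/710649*(+1) + 409600/710649*(+1) = 16/9 (each basis 2-blade squares to minus the product of its generators' squares); cross terms between blades sharing an index anticommute and cancel; the commuting (index-disjoint) pairs give grade-4 terms 2*c*c'*(blade product), which cancel blade by blade — e1234: -1024000/710649 + 1024000/710649 = 0 — confirming B is simple. So B^2 = 16/9.
Answer: boost, certificate B^2 = 16/9. The invariant at work: B^2 = 16/9 is unchanged by conjugation, hence its sign classifies the subgroup whatever basis B is written in.


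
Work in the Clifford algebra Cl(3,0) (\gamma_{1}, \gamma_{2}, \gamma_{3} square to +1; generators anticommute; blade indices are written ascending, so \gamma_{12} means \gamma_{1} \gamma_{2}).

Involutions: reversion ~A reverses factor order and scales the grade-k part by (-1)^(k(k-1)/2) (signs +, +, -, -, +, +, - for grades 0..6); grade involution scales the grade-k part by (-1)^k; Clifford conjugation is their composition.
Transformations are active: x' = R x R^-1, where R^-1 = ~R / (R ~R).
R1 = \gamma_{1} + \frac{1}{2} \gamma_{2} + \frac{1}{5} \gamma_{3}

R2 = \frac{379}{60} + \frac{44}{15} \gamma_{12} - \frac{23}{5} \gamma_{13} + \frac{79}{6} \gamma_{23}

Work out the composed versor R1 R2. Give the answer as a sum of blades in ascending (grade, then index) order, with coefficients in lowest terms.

Distribute over the terms of R1 (each basis-blade product reordered to ascending indices, repeated generators contracted through their squares):
(\gamma_{1}) R2 = \frac{379}{60} \gamma_{1} + \frac{44}{15} \gamma_{2} - \frac{23}{5} \gamma_{3} + \frac{79}{6} \gamma_{123}
(\frac{1}{2} \gamma_{2}) R2 = -\frac{22}{15} \gamma_{1} + \frac{379}{120} \gamma_{2} + \frac{79}{12} \gamma_{3} + \frac{23}{10} \gamma_{123}
(\frac{1}{5} \gamma_{3}) R2 = \frac{23}{25} \gamma_{1} - \frac{79}{30} \gamma_{2} + \frac{379}{300} \gamma_{3} + \frac{44}{75} \gamma_{123}
Summing the partial products and collecting blades:
Answer: \frac{577}{100} \gamma_{1} + \frac{83}{24} \gamma_{2} + \frac{487}{150} \gamma_{3} + \frac{1204}{75} \gamma_{123}


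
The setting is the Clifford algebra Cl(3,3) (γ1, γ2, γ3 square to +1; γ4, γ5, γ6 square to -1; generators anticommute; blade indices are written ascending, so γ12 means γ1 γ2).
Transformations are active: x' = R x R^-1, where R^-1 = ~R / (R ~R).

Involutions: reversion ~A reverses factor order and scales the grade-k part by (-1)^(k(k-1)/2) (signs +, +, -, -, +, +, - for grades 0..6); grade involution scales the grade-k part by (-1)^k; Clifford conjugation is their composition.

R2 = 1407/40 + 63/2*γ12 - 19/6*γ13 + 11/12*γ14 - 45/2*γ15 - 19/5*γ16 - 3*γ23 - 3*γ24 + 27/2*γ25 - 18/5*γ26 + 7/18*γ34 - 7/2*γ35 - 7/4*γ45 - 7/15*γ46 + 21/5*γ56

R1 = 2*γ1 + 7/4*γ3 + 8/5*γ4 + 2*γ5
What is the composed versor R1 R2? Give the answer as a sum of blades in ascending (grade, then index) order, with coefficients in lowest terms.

Distribute over the terms of R1 (each basis-blade product reordered to ascending indices, repeated generators contracted through their squares):
(2*γ1) R2 = 1407/20*γ1 + 63*γ2 - 19/3*γ3 + 11/6*γ4 - 45*γ5 - 38/5*γ6 - 6*γ123 - 6*γ124 + 27*γ125 - 36/5*γ126 + 7/9*γ134 - 7*γ135 - 7/2*γ145 - 14/15*γ146 + 42/5*γ156
(7/4*γ3) R2 = 133/24*γ1 + 21/4*γ2 + 9849/160*γ3 + 49/72*γ4 - 49/8*γ5 + 441/8*γ123 - 77/48*γ134 + 315/8*γ135 + 133/20*γ136 + 21/4*γ234 - 189/8*γ235 + 63/10*γ236 - 49/16*γ345 - 49/60*γ346 + 147/20*γ356
(8/5*γ4) R2 = 22/15*γ1 - 24/5*γ2 + 28/45*γ3 + 1407/25*γ4 + 14/5*γ5 + 56/75*γ6 + 252/5*γ124 - 76/15*γ134 + 36*γ145 + 152/25*γ146 - 24/5*γ234 - 108/5*γ245 + 144/25*γ246 + 28/5*γ345 + 168/25*γ456
(2*γ5) R2 = -45*γ1 + 27*γ2 - 7*γ3 - 7/2*γ4 + 1407/20*γ5 - 42/5*γ6 + 63*γ125 - 19/3*γ135 + 11/6*γ145 + 38/5*γ156 - 6*γ235 - 6*γ245 + 36/5*γ256 + 7/9*γ345 + 14/15*γ456
Summing the partial products and collecting blades:
Answer: 3883/120*γ1 + 1809/20*γ2 + 70337/1440*γ3 + 99529/1800*γ4 + 881/40*γ5 - 1144/75*γ6 + 393/8*γ123 + 222/5*γ124 + 90*γ125 - 36/5*γ126 - 4243/720*γ134 + 625/24*γ135 + 133/20*γ136 + 103/3*γ145 + 386/75*γ146 + 16*γ156 + 9/20*γ234 - 237/8*γ235 + 63/10*γ236 - 138/5*γ245 + 144/25*γ246 + 36/5*γ256 + 2387/720*γ345 - 49/60*γ346 + 147/20*γ356 + 574/75*γ456


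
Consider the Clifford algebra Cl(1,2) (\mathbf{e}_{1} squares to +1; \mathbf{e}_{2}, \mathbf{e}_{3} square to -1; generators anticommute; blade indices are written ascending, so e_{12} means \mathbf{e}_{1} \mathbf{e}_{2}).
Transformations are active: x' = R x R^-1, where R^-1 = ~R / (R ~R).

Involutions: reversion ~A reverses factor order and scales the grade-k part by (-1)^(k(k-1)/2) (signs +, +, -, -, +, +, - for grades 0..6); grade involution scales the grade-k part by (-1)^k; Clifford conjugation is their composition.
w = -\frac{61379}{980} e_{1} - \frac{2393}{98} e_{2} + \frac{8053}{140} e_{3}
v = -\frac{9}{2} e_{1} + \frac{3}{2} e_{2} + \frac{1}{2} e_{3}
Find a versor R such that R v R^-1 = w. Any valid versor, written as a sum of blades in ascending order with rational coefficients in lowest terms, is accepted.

The midline construction: v and w both square to \frac{71}{4}, so reflecting in their sum -\frac{65789}{980} e_{1} - \frac{1123}{49} e_{2} + \frac{8123}{140} e_{3} exchanges them.
Answer: -\frac{65789}{980} e_{1} - \frac{1123}{49} e_{2} + \frac{8123}{140} e_{3}


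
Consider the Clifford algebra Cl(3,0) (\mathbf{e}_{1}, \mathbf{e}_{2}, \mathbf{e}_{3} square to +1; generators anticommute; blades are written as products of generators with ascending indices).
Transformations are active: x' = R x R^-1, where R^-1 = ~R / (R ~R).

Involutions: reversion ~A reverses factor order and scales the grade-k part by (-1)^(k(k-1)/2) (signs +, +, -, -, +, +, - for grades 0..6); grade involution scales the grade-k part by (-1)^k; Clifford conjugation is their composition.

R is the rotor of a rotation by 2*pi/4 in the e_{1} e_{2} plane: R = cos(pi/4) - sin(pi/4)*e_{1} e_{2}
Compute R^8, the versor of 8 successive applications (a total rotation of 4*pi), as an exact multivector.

Half-angle bookkeeping: 8 applications in e_{1} e_{2} add up to rotor phase 8*pi/4 = 2 \pi, so R^8 = cos(2 \pi) - sin(2 \pi)*e_{1} e_{2}.
cos(2 \pi) = 1 and sin(2 \pi) = 0, so R^8 = 1. The total rotation 4*pi is 2 full turns, so every vector returns to itself, yet the rotor is +1, back on the identity sheet (an even number of 2*pi turns).
Answer: 1


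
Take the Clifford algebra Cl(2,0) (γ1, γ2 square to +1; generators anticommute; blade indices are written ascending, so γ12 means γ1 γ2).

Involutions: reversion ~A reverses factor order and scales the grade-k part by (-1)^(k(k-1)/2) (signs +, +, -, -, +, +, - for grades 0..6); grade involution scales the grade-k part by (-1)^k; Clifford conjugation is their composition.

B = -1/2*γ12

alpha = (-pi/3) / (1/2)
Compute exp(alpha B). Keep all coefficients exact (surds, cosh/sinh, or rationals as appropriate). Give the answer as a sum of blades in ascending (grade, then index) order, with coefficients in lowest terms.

B^2 = (-1/2)^2*(γ12)^2 = 1/4*(-1) = -1/4 (a basis 2-blade squares to minus the product of its generators' squares).
B^2 = -1/4 — the negative square puts this in the circular regime; l = 1/2, alpha*l = -pi/3, so exp(alpha B) = cos(-pi/3) + (sin(-pi/3)/(1/2))*B = 1/2 + (-sqrt(3))*B.
Answer: 1/2 + sqrt(3)/2*γ12


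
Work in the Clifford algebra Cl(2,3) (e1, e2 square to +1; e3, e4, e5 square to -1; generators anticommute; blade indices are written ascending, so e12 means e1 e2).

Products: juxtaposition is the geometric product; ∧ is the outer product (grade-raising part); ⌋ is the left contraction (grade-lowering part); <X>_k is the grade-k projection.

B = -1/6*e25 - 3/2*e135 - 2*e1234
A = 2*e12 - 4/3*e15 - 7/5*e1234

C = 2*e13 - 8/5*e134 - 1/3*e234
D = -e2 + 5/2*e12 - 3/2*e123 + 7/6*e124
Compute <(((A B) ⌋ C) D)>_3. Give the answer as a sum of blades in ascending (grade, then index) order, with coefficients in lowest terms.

step 1: 14/5 - 2*e3 + 2/9*e12 - 1/3*e15 + 4*e34 + 3*e235 - 21/10*e245 + 7/30*e1345 + 8/3*e2345
step 2: 12/5*e1 + 4/3*e2 + 28/5*e13 + 16/5*e14 + 2/3*e24 - 112/25*e134 - 14/15*e234
step 3: -4/3 - 23/9*e1 + 32/3*e2 + 2/3*e4 - 12/5*e12 + 41/45*e13 - 208/45*e14 + 1172/75*e23 + 438/25*e24 + 14/15*e34 + 28/5*e123 + 16/5*e124 + 4/3*e134 + 2/15*e234 + 112/25*e1234
step 4: 28/5*e123 + 16/5*e124 + 4/3*e134 + 2/15*e234
Answer: 28/5*e123 + 16/5*e124 + 4/3*e134 + 2/15*e234


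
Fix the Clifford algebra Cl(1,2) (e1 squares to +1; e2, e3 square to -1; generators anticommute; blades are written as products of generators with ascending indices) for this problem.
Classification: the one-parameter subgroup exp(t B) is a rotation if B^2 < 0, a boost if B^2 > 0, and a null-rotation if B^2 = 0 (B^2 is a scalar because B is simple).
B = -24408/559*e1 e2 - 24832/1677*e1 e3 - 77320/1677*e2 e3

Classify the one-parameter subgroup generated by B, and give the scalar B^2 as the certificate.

B^2 term by term: the squares give (-24408/559)^2*(e1 e2)^2 + (-24832/1677)^2*(e1 e3)^2 + (-77320/1677)^2*(e2 e3)^2 = 595750464/312481*(+1) + 616628224/2812329*(+1) + 5978382400/2812329*(-1) = 0 (each basis 2-blade squares to minus the product of its generators' squares); cross terms between blades sharing an index anticommute and cancel. So B^2 = 0.
Answer: null-rotation, certificate B^2 = 0. The class reads off the invariant scalar 0 directly.


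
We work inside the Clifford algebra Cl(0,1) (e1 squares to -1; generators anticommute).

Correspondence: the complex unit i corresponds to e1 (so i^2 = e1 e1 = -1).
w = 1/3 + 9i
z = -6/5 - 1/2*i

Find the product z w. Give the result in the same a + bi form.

In blades: z = -6/5 - 1/2*e1, w = 1/3 + 9*e1.
Distribute z over w term by term (generator squares from the signature, products reordered to ascending indices): (-6/5)*w = -2/5 - 54/5*e1; (-1/2*e1)*w = 9/2 - 1/6*e1.
Sum: 41/10 - 329/30*e1; translating back through the correspondence:
Answer: 41/10 - 329/30*i


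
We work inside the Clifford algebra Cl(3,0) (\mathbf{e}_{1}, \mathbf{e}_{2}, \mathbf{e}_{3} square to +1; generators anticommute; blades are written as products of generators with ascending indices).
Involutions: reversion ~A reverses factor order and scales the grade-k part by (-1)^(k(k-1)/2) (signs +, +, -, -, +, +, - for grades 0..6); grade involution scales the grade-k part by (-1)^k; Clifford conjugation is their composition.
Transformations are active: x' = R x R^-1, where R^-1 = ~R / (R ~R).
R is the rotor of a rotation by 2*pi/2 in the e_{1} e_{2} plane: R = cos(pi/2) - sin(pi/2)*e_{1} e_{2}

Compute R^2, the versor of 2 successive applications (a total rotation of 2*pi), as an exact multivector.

Half-angle bookkeeping: 2 applications in e_{1} e_{2} add up to rotor phase 2*pi/2 = \pi, so R^2 = cos(\pi) - sin(\pi)*e_{1} e_{2}.
cos(\pi) = -1 and sin(\pi) = 0, so R^2 = -1. The total rotation 2*pi is 1 full turn, so every vector returns to itself, yet the rotor is -1, on the OTHER sheet of the double cover (an odd number of 2*pi turns).
Answer: -1


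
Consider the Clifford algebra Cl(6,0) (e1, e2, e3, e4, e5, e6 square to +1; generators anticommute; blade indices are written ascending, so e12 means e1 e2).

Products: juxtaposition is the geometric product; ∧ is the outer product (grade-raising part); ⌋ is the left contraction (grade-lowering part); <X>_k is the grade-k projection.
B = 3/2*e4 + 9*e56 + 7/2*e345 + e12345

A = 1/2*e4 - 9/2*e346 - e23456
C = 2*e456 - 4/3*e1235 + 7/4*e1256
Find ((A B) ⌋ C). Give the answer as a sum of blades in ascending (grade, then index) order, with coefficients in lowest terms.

step 1: 3/4 + e16 - 7/2*e26 - 7/4*e35 + 27/4*e36 - 63/4*e56 + 9*e234 + 81/2*e345 + 9/2*e456 - 1/2*e1235 - 9/2*e1256 - 3/2*e2356
step 2: -389/24 + 63/2*e4 + 1211/48*e12 - 49/8*e15 - 7/4*e25 + 3/2*e456 - e1235 + 21/16*e1256
Answer: -389/24 + 63/2*e4 + 1211/48*e12 - 49/8*e15 - 7/4*e25 + 3/2*e456 - e1235 + 21/16*e1256


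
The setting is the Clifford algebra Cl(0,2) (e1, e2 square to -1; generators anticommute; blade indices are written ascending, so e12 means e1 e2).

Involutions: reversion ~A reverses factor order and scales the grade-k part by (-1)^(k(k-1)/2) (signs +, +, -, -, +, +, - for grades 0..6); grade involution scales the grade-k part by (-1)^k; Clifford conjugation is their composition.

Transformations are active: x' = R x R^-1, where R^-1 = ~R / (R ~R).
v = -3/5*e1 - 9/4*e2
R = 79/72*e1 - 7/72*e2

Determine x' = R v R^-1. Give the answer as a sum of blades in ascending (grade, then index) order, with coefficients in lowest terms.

~R = 79/72*e1 - 7/72*e2, and R ~R = -3145/2592, so R^-1 = ~R / (-3145/2592).
R v = 211/480 - 1213/480*e12
Answer: -12267/62900*e1 + 36489/15725*e2


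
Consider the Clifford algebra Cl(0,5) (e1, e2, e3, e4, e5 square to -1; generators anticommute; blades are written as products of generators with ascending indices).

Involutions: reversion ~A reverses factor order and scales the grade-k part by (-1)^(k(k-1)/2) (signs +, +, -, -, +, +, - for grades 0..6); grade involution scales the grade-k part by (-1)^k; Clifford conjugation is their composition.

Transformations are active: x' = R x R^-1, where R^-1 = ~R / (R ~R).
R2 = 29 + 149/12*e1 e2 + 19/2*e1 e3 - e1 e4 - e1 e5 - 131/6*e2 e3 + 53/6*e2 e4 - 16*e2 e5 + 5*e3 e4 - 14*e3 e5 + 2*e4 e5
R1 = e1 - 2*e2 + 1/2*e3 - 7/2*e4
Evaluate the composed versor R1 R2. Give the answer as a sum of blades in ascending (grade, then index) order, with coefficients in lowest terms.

Distribute over the terms of R1 (each basis-blade product reordered to ascending indices, repeated generators contracted through their squares):
(e1) R2 = 29*e1 - 149/12*e2 - 19/2*e3 + e4 + e5 - 131/6*e1 e2 e3 + 53/6*e1 e2 e4 - 16*e1 e2 e5 + 5*e1 e3 e4 - 14*e1 e3 e5 + 2*e1 e4 e5
(-2*e2) R2 = -149/6*e1 - 58*e2 - 131/3*e3 + 53/3*e4 - 32*e5 + 19*e1 e2 e3 - 2*e1 e2 e4 - 2*e1 e2 e5 - 10*e2 e3 e4 + 28*e2 e3 e5 - 4*e2 e4 e5
(1/2*e3) R2 = 19/4*e1 - 131/12*e2 + 29/2*e3 - 5/2*e4 + 7*e5 + 149/24*e1 e2 e3 + 1/2*e1 e3 e4 + 1/2*e1 e3 e5 - 53/12*e2 e3 e4 + 8*e2 e3 e5 + e3 e4 e5
(-7/2*e4) R2 = 7/2*e1 - 371/12*e2 - 35/2*e3 - 203/2*e4 + 7*e5 - 1043/24*e1 e2 e4 - 133/4*e1 e3 e4 - 7/2*e1 e4 e5 + 917/12*e2 e3 e4 - 56*e2 e4 e5 - 49*e3 e4 e5
Summing the partial products and collecting blades:
Answer: 149/12*e1 - 449/4*e2 - 337/6*e3 - 256/3*e4 - 17*e5 + 27/8*e1 e2 e3 - 293/8*e1 e2 e4 - 18*e1 e2 e5 - 111/4*e1 e3 e4 - 27/2*e1 e3 e5 - 3/2*e1 e4 e5 + 62*e2 e3 e4 + 36*e2 e3 e5 - 60*e2 e4 e5 - 48*e3 e4 e5


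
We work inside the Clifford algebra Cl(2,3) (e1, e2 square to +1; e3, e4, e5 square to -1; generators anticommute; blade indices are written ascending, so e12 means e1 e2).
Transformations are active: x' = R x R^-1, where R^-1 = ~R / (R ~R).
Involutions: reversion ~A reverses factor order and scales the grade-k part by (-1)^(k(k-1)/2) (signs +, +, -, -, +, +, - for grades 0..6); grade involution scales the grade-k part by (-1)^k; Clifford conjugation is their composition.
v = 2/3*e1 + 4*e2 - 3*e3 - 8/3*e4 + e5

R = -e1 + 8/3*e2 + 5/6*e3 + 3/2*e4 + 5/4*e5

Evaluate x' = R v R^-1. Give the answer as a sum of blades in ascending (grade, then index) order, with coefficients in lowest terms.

~R = -e1 + 8/3*e2 + 5/6*e3 + 3/2*e4 + 5/4*e5, and R ~R = 173/48, so R^-1 = ~R / (173/48).
R v = 61/4 - 52/9*e12 + 22/9*e13 + 5/3*e14 - 11/6*e15 - 34/3*e23 - 118/9*e24 - 7/3*e25 + 41/18*e34 + 55/12*e35 + 29/6*e45
Answer: -4738/519*e1 + 3212/173*e2 + 1739/173*e3 + 7972/519*e4 + 1657/173*e5


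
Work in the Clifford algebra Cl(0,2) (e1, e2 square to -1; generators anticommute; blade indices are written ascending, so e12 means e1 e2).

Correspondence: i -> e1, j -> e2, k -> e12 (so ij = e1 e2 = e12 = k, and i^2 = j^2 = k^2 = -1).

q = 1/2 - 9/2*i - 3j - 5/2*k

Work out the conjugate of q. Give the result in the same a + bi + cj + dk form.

In blades: q = 1/2 - 9/2*e1 - 3*e2 - 5/2*e12.
Conjugation here is Clifford conjugation: the scalar is fixed and the grade-1 and grade-2 blades all flip sign, giving 1/2 + 9/2*e1 + 3*e2 + 5/2*e12; translating back:
Answer: 1/2 + 9/2*i + 3j + 5/2*k


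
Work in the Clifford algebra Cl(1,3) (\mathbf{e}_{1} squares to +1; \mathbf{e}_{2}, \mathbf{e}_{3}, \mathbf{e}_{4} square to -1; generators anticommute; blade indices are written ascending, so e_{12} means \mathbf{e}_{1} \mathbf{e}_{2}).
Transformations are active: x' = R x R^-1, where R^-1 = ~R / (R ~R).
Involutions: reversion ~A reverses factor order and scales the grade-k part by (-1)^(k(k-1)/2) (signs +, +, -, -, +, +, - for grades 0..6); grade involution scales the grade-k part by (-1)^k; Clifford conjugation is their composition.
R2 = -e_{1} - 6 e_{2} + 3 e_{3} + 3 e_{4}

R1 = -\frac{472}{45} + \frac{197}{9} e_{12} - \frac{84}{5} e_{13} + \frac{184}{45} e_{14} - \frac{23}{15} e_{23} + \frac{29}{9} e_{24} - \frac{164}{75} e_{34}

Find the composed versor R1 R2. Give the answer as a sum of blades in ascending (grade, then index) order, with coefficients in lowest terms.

Distribute over the terms of R2 (each basis-blade product reordered to ascending indices, repeated generators contracted through their squares):
R1 (-e_{1}) = \frac{472}{45} e_{1} + \frac{197}{9} e_{2} - \frac{84}{5} e_{3} + \frac{184}{45} e_{4} + \frac{23}{15} e_{123} - \frac{29}{9} e_{124} + \frac{164}{75} e_{134}
R1 (-6 e_{2}) = \frac{394}{3} e_{1} + \frac{944}{15} e_{2} + \frac{46}{5} e_{3} - \frac{58}{3} e_{4} - \frac{504}{5} e_{123} + \frac{368}{15} e_{124} + \frac{328}{25} e_{234}
R1 (3 e_{3}) = \frac{252}{5} e_{1} + \frac{23}{5} e_{2} - \frac{472}{15} e_{3} - \frac{164}{25} e_{4} + \frac{197}{3} e_{123} - \frac{184}{15} e_{134} - \frac{29}{3} e_{234}
R1 (3 e_{4}) = -\frac{184}{15} e_{1} - \frac{29}{3} e_{2} + \frac{164}{25} e_{3} - \frac{472}{15} e_{4} + \frac{197}{3} e_{124} - \frac{252}{5} e_{134} - \frac{23}{5} e_{234}
Summing the partial products and collecting blades:
Answer: \frac{8098}{45} e_{1} + \frac{3589}{45} e_{2} - \frac{2438}{75} e_{3} - \frac{11986}{225} e_{4} - \frac{168}{5} e_{123} + \frac{3914}{45} e_{124} - \frac{1512}{25} e_{134} - \frac{86}{75} e_{234}


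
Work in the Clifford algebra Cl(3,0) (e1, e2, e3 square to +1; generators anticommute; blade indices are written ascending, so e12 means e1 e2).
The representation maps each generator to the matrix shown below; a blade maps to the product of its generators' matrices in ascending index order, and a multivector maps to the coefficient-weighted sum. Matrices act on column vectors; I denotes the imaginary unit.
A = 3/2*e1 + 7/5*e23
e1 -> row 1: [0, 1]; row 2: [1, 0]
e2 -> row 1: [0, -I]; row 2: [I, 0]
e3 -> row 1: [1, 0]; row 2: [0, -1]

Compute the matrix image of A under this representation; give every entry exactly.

Bivector images (products of the table entries): rho(e23) = rho(e2)rho(e3) = row 1: [0, I]; row 2: [I, 0].
M = (3/2)*rho(e1) + (7/5)*rho(e23), summed entrywise:
Answer: row 1: [0, 3/2 + 7*I/5]; row 2: [3/2 + 7*I/5, 0]


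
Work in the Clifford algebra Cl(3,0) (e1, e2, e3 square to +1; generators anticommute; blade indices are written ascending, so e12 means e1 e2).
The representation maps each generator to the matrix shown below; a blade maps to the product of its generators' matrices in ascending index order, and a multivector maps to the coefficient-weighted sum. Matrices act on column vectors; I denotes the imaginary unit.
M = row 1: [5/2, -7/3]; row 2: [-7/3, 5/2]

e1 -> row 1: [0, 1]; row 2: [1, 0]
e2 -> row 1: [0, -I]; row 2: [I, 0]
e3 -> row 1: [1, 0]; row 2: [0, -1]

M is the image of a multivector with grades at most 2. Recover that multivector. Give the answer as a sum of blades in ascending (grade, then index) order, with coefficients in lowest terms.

Method: 1, rho(e1), rho(e2), rho(e3) form a trace-orthogonal basis of the 2x2 complex matrices (tr(X Y) = 2 if X = Y, else 0), so M = m0*1 + m1*rho(e1) + m2*rho(e2) + m3*rho(e3) with m0 = tr(M)/2 = 5/2, m1 = tr(M rho(e1))/2 = -7/3, m2 = tr(M rho(e2))/2 = 0, m3 = tr(M rho(e3))/2 = 0.
Multiplying table entries, the bivector images are rho(e12) = I*rho(e3), rho(e13) = -I*rho(e2), rho(e23) = I*rho(e1); with real blade coefficients the real parts of m0..m3 are the coefficients of 1, e1, e2, e3 and the imaginary parts give the bivectors (e23: Im m1, e13: -Im m2, e12: Im m3).
Answer: 5/2 - 7/3*e1
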